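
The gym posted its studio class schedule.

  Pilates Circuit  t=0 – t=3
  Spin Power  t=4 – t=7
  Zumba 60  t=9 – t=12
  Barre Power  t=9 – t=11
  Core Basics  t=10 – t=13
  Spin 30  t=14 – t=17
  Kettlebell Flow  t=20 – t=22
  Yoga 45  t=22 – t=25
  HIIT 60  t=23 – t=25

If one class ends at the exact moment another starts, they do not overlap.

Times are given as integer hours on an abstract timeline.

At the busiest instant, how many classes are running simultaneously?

Sweep the timeline, counting +1 at each start and −1 at each end (ends before starts at a tie):
t=0 start Pilates Circuit → 1
t=3 end Pilates Circuit → 0
t=4 start Spin Power → 1
t=7 end Spin Power → 0
t=9 start Barre Power → 1
t=9 start Zumba 60 → 2
t=10 start Core Basics → 3
t=11 end Barre Power → 2
t=12 end Zumba 60 → 1
t=13 end Core Basics → 0
t=14 start Spin 30 → 1
t=17 end Spin 30 → 0
t=20 start Kettlebell Flow → 1
t=22 end Kettlebell Flow → 0
t=22 start Yoga 45 → 1
t=23 start HIIT 60 → 2
t=25 end HIIT 60 → 1
t=25 end Yoga 45 → 0
Peak is 3, at t=10 (Barre Power, Core Basics, Zumba 60).

3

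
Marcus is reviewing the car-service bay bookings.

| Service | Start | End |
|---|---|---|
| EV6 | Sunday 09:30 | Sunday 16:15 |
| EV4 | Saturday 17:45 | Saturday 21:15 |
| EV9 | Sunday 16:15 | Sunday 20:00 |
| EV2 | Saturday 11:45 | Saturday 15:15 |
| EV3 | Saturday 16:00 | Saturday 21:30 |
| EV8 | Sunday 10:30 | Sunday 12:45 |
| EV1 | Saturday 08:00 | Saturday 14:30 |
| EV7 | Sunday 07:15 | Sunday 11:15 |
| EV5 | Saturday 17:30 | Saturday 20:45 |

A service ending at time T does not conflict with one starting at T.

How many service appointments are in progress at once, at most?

Walk through starts and ends in time order (an end at T is processed before a start at T):
Saturday 08:00 start EV1 → 1
Saturday 11:45 start EV2 → 2
Saturday 14:30 end EV1 → 1
Saturday 15:15 end EV2 → 0
Saturday 16:00 start EV3 → 1
Saturday 17:30 start EV5 → 2
Saturday 17:45 start EV4 → 3
Saturday 20:45 end EV5 → 2
Saturday 21:15 end EV4 → 1
Saturday 21:30 end EV3 → 0
Sunday 07:15 start EV7 → 1
Sunday 09:30 start EV6 → 2
Sunday 10:30 start EV8 → 3
Sunday 11:15 end EV7 → 2
Sunday 12:45 end EV8 → 1
Sunday 16:15 end EV6 → 0
Sunday 16:15 start EV9 → 1
Sunday 20:00 end EV9 → 0
Peak is 3, at Saturday 17:45 (EV3, EV4, EV5).

3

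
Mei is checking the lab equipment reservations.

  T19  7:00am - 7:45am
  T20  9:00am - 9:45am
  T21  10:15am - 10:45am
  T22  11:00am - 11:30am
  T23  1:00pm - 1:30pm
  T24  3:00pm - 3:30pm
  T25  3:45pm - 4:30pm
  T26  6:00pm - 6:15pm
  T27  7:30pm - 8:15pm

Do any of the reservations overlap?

Sorted by start: T19, T20, T21, T22, T23, T24, T25, T26, T27.
T20 starts after T19 ends, so T19 has no further overlaps.
T21 starts after T20 ends, so T20 has no further overlaps.
T22 starts after T21 ends, so T21 has no further overlaps.
T23 starts after T22 ends, so T22 has no further overlaps.
T24 starts after T23 ends, so T23 has no further overlaps.
T25 starts after T24 ends, so T24 has no further overlaps.
T26 starts after T25 ends, so T25 has no further overlaps.
T27 starts after T26 ends.
Every pair is clear; the schedule has no overlaps.

No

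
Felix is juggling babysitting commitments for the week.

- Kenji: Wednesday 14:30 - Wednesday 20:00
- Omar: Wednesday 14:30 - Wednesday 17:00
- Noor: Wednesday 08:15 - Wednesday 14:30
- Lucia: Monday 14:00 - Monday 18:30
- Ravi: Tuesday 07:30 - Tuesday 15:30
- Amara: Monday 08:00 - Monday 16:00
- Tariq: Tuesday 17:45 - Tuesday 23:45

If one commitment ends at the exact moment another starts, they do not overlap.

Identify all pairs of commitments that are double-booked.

Check each pair: they overlap iff neither finishes before the other starts.
Sorted by start: Amara, Lucia, Ravi, Tariq, Noor, Omar, Kenji.
Lucia starts before Amara ends → Amara and Lucia overlap.
Ravi starts after Amara ends, so nothing later overlaps Amara either.
Ravi starts after Lucia ends, so nothing later overlaps Lucia either.
Tariq starts after Ravi ends, so nothing later overlaps Ravi either.
Noor starts after Tariq ends, so nothing later overlaps Tariq either.
Omar starts exactly when Noor ends (back-to-back, no overlap), so nothing later overlaps Noor either.
Kenji starts before Omar ends → Omar and Kenji overlap.

Amara & Lucia, Kenji & Omar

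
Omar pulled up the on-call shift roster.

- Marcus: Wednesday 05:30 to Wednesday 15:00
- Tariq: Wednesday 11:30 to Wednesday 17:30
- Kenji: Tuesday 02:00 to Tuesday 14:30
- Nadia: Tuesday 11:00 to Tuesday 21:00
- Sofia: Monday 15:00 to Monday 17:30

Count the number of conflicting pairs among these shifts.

Sorted by start: Sofia, Kenji, Nadia, Marcus, Tariq.
Kenji starts after Sofia ends, so nothing later overlaps Sofia either.
Nadia starts before Kenji ends → Kenji and Nadia overlap.
Marcus starts after Kenji ends, so nothing later overlaps Kenji either.
Marcus starts after Nadia ends, so nothing later overlaps Nadia either.
Tariq starts before Marcus ends → Marcus and Tariq overlap.
Overlapping pairs: Kenji & Nadia, Marcus & Tariq — 2 in total.

2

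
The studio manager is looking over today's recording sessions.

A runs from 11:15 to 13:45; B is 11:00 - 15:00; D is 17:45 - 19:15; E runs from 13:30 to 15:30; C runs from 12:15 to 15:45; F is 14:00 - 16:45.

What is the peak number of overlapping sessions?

4

Sort all start/end points and keep a running count:
11:00 start B → 1
11:15 start A → 2
12:15 start C → 3
13:30 start E → 4
13:45 end A → 3
14:00 start F → 4
15:00 end B → 3
15:30 end E → 2
15:45 end C → 1
16:45 end F → 0
17:45 start D → 1
19:15 end D → 0
Peak is 4, at 13:30 (A, B, C, E).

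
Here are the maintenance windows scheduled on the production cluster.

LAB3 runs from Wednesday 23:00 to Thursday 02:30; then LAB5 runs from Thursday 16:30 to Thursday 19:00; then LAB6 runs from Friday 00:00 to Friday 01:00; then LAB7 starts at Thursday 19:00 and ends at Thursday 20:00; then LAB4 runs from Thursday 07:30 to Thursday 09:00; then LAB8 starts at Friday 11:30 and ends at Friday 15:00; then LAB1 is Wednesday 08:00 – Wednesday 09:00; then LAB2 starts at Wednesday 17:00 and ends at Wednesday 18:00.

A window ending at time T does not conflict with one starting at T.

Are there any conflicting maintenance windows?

Sorted by start: LAB1, LAB2, LAB3, LAB4, LAB5, LAB7, LAB6, LAB8.
LAB2 starts after LAB1 ends, so LAB1 has no further overlaps.
LAB3 starts after LAB2 ends, so LAB2 has no further overlaps.
LAB4 starts after LAB3 ends, so LAB3 has no further overlaps.
LAB5 starts after LAB4 ends, so LAB4 has no further overlaps.
LAB7 starts exactly when LAB5 ends (back-to-back, no overlap), so LAB5 has no further overlaps.
LAB6 starts after LAB7 ends, so LAB7 has no further overlaps.
LAB8 starts after LAB6 ends.
Every pair is clear; the schedule has no overlaps.

No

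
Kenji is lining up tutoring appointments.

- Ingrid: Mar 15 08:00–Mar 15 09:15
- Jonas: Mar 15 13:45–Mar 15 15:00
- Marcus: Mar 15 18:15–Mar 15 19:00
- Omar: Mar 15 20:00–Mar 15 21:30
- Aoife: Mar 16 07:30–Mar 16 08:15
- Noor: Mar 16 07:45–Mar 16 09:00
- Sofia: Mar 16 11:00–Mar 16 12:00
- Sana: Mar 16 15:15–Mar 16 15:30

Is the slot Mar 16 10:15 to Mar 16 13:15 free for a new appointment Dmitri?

Ingrid: ends Mar 15 09:15 at or before Dmitri starts Mar 16 10:15 → clear.
Jonas: ends Mar 15 15:00 at or before Dmitri starts Mar 16 10:15 → clear.
Marcus: ends Mar 15 19:00 at or before Dmitri starts Mar 16 10:15 → clear.
Omar: ends Mar 15 21:30 at or before Dmitri starts Mar 16 10:15 → clear.
Aoife: ends Mar 16 08:15 at or before Dmitri starts Mar 16 10:15 → clear.
Noor: ends Mar 16 09:00 at or before Dmitri starts Mar 16 10:15 → clear.
Sofia: starts Mar 16 11:00 before Dmitri ends Mar 16 13:15, and ends Mar 16 12:00 after Dmitri starts Mar 16 10:15 → overlap.
Sana: starts Mar 16 15:15 at or after Dmitri ends Mar 16 13:15 → clear.
Dmitri overlaps Sofia.

No — it overlaps Sofia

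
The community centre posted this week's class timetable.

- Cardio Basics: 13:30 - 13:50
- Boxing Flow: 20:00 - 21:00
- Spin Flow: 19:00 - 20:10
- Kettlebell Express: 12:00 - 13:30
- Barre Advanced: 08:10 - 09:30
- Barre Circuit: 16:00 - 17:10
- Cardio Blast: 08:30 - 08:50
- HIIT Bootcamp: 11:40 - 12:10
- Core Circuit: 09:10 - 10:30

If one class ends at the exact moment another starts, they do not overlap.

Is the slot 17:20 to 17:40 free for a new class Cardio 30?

Barre Advanced: ends 09:30 at or before Cardio 30 starts 17:20 → clear.
Cardio Blast: ends 08:50 at or before Cardio 30 starts 17:20 → clear.
Core Circuit: ends 10:30 at or before Cardio 30 starts 17:20 → clear.
HIIT Bootcamp: ends 12:10 at or before Cardio 30 starts 17:20 → clear.
Kettlebell Express: ends 13:30 at or before Cardio 30 starts 17:20 → clear.
Cardio Basics: ends 13:50 at or before Cardio 30 starts 17:20 → clear.
Barre Circuit: ends 17:10 at or before Cardio 30 starts 17:20 → clear.
Spin Flow: starts 19:00 at or after Cardio 30 ends 17:40 → clear.
Boxing Flow: starts 20:00 at or after Cardio 30 ends 17:40 → clear.

Yes — the slot is free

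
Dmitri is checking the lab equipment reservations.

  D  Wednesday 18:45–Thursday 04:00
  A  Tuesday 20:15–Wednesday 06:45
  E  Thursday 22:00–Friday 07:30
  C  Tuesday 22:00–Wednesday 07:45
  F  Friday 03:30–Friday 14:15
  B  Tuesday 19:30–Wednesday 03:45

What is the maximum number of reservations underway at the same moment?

3

Walk through starts and ends in time order (an end at T is processed before a start at T):
Tuesday 19:30 start B → 1
Tuesday 20:15 start A → 2
Tuesday 22:00 start C → 3
Wednesday 03:45 end B → 2
Wednesday 06:45 end A → 1
Wednesday 07:45 end C → 0
Wednesday 18:45 start D → 1
Thursday 04:00 end D → 0
Thursday 22:00 start E → 1
Friday 03:30 start F → 2
Friday 07:30 end E → 1
Friday 14:15 end F → 0
Peak is 3, at Tuesday 22:00 (A, B, C).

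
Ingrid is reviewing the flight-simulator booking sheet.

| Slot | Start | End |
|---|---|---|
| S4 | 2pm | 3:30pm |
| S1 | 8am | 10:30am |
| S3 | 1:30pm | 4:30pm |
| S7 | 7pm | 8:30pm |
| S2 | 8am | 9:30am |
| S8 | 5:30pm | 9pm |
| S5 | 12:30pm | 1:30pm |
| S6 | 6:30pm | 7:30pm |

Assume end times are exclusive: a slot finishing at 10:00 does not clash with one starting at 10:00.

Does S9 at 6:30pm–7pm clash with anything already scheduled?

Yes — it overlaps S6, S8

S1: ends 10:30am at or before S9 starts 6:30pm → clear.
S2: ends 9:30am at or before S9 starts 6:30pm → clear.
S5: ends 1:30pm at or before S9 starts 6:30pm → clear.
S3: ends 4:30pm at or before S9 starts 6:30pm → clear.
S4: ends 3:30pm at or before S9 starts 6:30pm → clear.
S8: starts 5:30pm before S9 ends 7pm, and ends 9pm after S9 starts 6:30pm → overlap.
S6: starts 6:30pm before S9 ends 7pm, and ends 7:30pm after S9 starts 6:30pm → overlap.
S7: starts 7pm at or after S9 ends 7pm → clear.
S9 overlaps S6, S8.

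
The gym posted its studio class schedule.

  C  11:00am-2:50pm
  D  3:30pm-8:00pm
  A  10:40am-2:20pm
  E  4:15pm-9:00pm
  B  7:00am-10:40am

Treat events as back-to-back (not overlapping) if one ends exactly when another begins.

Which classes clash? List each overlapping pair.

A & C, D & E

Sorted by start: B, A, C, D, E.
A starts exactly when B ends (back-to-back, no overlap), so B has no further overlaps.
C starts before A ends → A and C overlap.
D starts after A ends, so A has no further overlaps.
D starts after C ends, so C has no further overlaps.
E starts before D ends → D and E overlap.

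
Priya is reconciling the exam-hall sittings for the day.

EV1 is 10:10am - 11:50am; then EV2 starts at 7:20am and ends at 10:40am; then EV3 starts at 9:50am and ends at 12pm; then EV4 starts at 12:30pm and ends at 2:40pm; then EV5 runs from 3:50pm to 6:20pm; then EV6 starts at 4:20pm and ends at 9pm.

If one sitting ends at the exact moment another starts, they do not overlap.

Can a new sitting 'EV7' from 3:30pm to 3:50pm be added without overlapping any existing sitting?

EV2: ends 10:40am at or before EV7 starts 3:30pm → clear.
EV3: ends 12pm at or before EV7 starts 3:30pm → clear.
EV1: ends 11:50am at or before EV7 starts 3:30pm → clear.
EV4: ends 2:40pm at or before EV7 starts 3:30pm → clear.
EV5: starts 3:50pm at or after EV7 ends 3:50pm → clear.
EV6: starts 4:20pm at or after EV7 ends 3:50pm → clear.

Yes — the slot is free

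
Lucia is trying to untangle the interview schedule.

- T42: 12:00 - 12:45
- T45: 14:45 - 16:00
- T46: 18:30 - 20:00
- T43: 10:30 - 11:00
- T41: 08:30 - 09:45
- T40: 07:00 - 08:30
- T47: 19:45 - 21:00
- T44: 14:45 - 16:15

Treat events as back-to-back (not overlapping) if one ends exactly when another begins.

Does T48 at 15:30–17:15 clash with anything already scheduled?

T40: ends 08:30 at or before T48 starts 15:30 → clear.
T41: ends 09:45 at or before T48 starts 15:30 → clear.
T43: ends 11:00 at or before T48 starts 15:30 → clear.
T42: ends 12:45 at or before T48 starts 15:30 → clear.
T44: starts 14:45 before T48 ends 17:15, and ends 16:15 after T48 starts 15:30 → overlap.
T45: starts 14:45 before T48 ends 17:15, and ends 16:00 after T48 starts 15:30 → overlap.
T46: starts 18:30 at or after T48 ends 17:15 → clear.
T47: starts 19:45 at or after T48 ends 17:15 → clear.
T48 overlaps T44, T45.

Yes — it overlaps T44, T45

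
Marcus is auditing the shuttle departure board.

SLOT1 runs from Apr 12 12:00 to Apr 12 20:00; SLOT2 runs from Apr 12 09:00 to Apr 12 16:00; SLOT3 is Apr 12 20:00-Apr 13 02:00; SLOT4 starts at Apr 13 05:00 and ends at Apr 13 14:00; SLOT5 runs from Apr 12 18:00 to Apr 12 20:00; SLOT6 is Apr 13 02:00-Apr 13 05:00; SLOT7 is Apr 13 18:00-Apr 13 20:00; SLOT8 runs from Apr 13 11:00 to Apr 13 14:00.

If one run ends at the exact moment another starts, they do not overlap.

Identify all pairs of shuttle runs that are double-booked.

Sorted by start: SLOT2, SLOT1, SLOT5, SLOT3, SLOT6, SLOT4, SLOT8, SLOT7.
SLOT1 starts before SLOT2 ends → SLOT2 and SLOT1 overlap.
SLOT5 starts after SLOT2 ends, so nothing later overlaps SLOT2 either.
SLOT5 starts before SLOT1 ends → SLOT1 and SLOT5 overlap.
SLOT3 starts exactly when SLOT1 ends (back-to-back, no overlap), so nothing later overlaps SLOT1 either.
SLOT3 starts exactly when SLOT5 ends (back-to-back, no overlap), so nothing later overlaps SLOT5 either.
SLOT6 starts exactly when SLOT3 ends (back-to-back, no overlap), so nothing later overlaps SLOT3 either.
SLOT4 starts exactly when SLOT6 ends (back-to-back, no overlap), so nothing later overlaps SLOT6 either.
SLOT8 starts before SLOT4 ends → SLOT4 and SLOT8 overlap.
SLOT7 starts after SLOT4 ends.
SLOT7 starts after SLOT8 ends.

SLOT1 & SLOT2, SLOT1 & SLOT5, SLOT4 & SLOT8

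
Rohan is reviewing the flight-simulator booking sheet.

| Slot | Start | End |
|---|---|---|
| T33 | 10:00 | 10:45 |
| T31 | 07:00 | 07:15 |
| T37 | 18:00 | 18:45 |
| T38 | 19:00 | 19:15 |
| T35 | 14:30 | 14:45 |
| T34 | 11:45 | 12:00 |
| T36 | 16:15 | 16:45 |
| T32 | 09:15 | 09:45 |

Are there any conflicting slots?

No

Check each pair: they overlap iff neither finishes before the other starts.
Sorted by start: T31, T32, T33, T34, T35, T36, T37, T38.
T32 starts after T31 ends — done with T31.
T33 starts after T32 ends — done with T32.
T34 starts after T33 ends — done with T33.
T35 starts after T34 ends — done with T34.
T36 starts after T35 ends — done with T35.
T37 starts after T36 ends — done with T36.
T38 starts after T37 ends.
Every pair is clear; the schedule has no overlaps.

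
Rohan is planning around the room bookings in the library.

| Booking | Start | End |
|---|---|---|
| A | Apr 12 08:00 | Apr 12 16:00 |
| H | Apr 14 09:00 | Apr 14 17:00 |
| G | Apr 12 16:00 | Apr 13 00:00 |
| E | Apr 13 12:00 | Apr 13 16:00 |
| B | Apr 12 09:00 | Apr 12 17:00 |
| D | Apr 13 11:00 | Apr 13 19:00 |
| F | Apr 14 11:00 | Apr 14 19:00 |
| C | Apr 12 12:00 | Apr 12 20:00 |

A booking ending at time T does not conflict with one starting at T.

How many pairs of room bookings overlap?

Sorted by start: A, B, C, G, D, E, H, F.
B starts before A ends → A and B overlap.
C starts before A ends → A and C overlap.
G starts exactly when A ends (back-to-back, no overlap), so nothing later overlaps A either.
C starts before B ends → B and C overlap.
G starts before B ends → B and G overlap.
D starts after B ends, so nothing later overlaps B either.
G starts before C ends → C and G overlap.
D starts after C ends, so nothing later overlaps C either.
D starts after G ends, so nothing later overlaps G either.
E starts before D ends → D and E overlap.
H starts after D ends, so nothing later overlaps D either.
H starts after E ends, so nothing later overlaps E either.
F starts before H ends → H and F overlap.
Overlapping pairs: A & B, A & C, B & C, B & G, C & G, D & E, F & H — 7 in total.

7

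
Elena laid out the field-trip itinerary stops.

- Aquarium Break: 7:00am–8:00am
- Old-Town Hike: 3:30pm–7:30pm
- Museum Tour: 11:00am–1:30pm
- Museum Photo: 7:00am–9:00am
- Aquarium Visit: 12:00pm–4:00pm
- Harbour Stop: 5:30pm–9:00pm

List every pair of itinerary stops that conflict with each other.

Two intervals overlap when each starts before the other ends.
Sorted by start: Museum Photo, Aquarium Break, Museum Tour, Aquarium Visit, Old-Town Hike, Harbour Stop.
Aquarium Break starts before Museum Photo ends → Museum Photo and Aquarium Break overlap.
Museum Tour starts after Museum Photo ends, so Museum Photo has no further overlaps.
Museum Tour starts after Aquarium Break ends, so Aquarium Break has no further overlaps.
Aquarium Visit starts before Museum Tour ends → Museum Tour and Aquarium Visit overlap.
Old-Town Hike starts after Museum Tour ends, so Museum Tour has no further overlaps.
Old-Town Hike starts before Aquarium Visit ends → Aquarium Visit and Old-Town Hike overlap.
Harbour Stop starts after Aquarium Visit ends.
Harbour Stop starts before Old-Town Hike ends → Old-Town Hike and Harbour Stop overlap.

Aquarium Break & Museum Photo, Aquarium Visit & Museum Tour, Aquarium Visit & Old-Town Hike, Harbour Stop & Old-Town Hike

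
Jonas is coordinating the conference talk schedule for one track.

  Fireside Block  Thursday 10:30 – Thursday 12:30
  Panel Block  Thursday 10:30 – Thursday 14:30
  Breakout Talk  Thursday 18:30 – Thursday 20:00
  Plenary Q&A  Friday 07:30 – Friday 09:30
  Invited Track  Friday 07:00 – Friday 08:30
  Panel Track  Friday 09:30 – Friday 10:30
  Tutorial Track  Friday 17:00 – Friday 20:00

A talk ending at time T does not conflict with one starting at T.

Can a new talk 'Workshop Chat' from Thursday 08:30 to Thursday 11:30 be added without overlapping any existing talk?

No — it overlaps Fireside Block, Panel Block

Fireside Block: starts Thursday 10:30 before Workshop Chat ends Thursday 11:30, and ends Thursday 12:30 after Workshop Chat starts Thursday 08:30 → overlap.
Panel Block: starts Thursday 10:30 before Workshop Chat ends Thursday 11:30, and ends Thursday 14:30 after Workshop Chat starts Thursday 08:30 → overlap.
Breakout Talk: starts Thursday 18:30 at or after Workshop Chat ends Thursday 11:30 → clear.
Invited Track: starts Friday 07:00 at or after Workshop Chat ends Thursday 11:30 → clear.
Plenary Q&A: starts Friday 07:30 at or after Workshop Chat ends Thursday 11:30 → clear.
Panel Track: starts Friday 09:30 at or after Workshop Chat ends Thursday 11:30 → clear.
Tutorial Track: starts Friday 17:00 at or after Workshop Chat ends Thursday 11:30 → clear.
Workshop Chat overlaps Fireside Block, Panel Block.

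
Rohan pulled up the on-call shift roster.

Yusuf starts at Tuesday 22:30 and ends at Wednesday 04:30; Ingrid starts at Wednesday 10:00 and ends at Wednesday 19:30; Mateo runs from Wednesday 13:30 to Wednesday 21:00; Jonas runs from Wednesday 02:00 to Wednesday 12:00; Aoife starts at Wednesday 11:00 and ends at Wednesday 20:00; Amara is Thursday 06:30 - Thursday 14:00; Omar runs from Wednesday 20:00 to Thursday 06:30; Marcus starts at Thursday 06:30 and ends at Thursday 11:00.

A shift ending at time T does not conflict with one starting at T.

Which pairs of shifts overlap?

Amara & Marcus, Aoife & Ingrid, Aoife & Jonas, Aoife & Mateo, Ingrid & Jonas, Ingrid & Mateo, Jonas & Yusuf, Mateo & Omar

Check each pair: they overlap iff neither finishes before the other starts.
Sorted by start: Yusuf, Jonas, Ingrid, Aoife, Mateo, Omar, Amara, Marcus.
Jonas starts before Yusuf ends → Yusuf and Jonas overlap.
Ingrid starts after Yusuf ends, so nothing later overlaps Yusuf either.
Ingrid starts before Jonas ends → Jonas and Ingrid overlap.
Aoife starts before Jonas ends → Jonas and Aoife overlap.
Mateo starts after Jonas ends, so nothing later overlaps Jonas either.
Aoife starts before Ingrid ends → Ingrid and Aoife overlap.
Mateo starts before Ingrid ends → Ingrid and Mateo overlap.
Omar starts after Ingrid ends, so nothing later overlaps Ingrid either.
Mateo starts before Aoife ends → Aoife and Mateo overlap.
Omar starts exactly when Aoife ends (back-to-back, no overlap), so nothing later overlaps Aoife either.
Omar starts before Mateo ends → Mateo and Omar overlap.
Amara starts after Mateo ends, so nothing later overlaps Mateo either.
Amara starts exactly when Omar ends (back-to-back, no overlap), so nothing later overlaps Omar either.
Marcus starts before Amara ends → Amara and Marcus overlap.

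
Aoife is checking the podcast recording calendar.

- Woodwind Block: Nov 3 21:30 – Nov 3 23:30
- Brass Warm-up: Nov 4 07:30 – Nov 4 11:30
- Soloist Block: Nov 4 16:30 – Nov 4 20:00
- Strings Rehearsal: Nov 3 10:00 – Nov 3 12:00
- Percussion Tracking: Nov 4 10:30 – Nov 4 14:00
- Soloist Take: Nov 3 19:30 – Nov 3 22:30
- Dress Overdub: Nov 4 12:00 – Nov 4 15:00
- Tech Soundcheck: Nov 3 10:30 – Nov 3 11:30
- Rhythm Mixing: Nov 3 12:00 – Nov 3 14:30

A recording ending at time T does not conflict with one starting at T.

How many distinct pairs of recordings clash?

Two intervals overlap when each starts before the other ends.
Sorted by start: Strings Rehearsal, Tech Soundcheck, Rhythm Mixing, Soloist Take, Woodwind Block, Brass Warm-up, Percussion Tracking, Dress Overdub, Soloist Block.
Tech Soundcheck starts before Strings Rehearsal ends → Strings Rehearsal and Tech Soundcheck overlap.
Rhythm Mixing starts exactly when Strings Rehearsal ends (back-to-back, no overlap), so nothing later overlaps Strings Rehearsal either.
Rhythm Mixing starts after Tech Soundcheck ends, so nothing later overlaps Tech Soundcheck either.
Soloist Take starts after Rhythm Mixing ends, so nothing later overlaps Rhythm Mixing either.
Woodwind Block starts before Soloist Take ends → Soloist Take and Woodwind Block overlap.
Brass Warm-up starts after Soloist Take ends, so nothing later overlaps Soloist Take either.
Brass Warm-up starts after Woodwind Block ends, so nothing later overlaps Woodwind Block either.
Percussion Tracking starts before Brass Warm-up ends → Brass Warm-up and Percussion Tracking overlap.
Dress Overdub starts after Brass Warm-up ends, so nothing later overlaps Brass Warm-up either.
Dress Overdub starts before Percussion Tracking ends → Percussion Tracking and Dress Overdub overlap.
Soloist Block starts after Percussion Tracking ends.
Soloist Block starts after Dress Overdub ends.
Overlapping pairs: Brass Warm-up & Percussion Tracking, Dress Overdub & Percussion Tracking, Soloist Take & Woodwind Block, Strings Rehearsal & Tech Soundcheck — 4 in total.

4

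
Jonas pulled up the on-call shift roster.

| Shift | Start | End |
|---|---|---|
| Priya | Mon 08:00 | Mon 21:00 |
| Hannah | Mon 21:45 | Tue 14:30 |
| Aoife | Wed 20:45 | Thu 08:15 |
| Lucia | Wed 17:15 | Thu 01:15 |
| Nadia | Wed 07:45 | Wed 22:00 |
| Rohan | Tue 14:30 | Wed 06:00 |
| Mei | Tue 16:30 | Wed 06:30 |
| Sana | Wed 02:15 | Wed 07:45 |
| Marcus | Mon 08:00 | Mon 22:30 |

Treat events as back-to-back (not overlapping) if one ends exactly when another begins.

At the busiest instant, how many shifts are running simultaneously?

3

Sort all start/end points and keep a running count:
Mon 08:00 start Marcus → 1
Mon 08:00 start Priya → 2
Mon 21:00 end Priya → 1
Mon 21:45 start Hannah → 2
Mon 22:30 end Marcus → 1
Tue 14:30 end Hannah → 0
Tue 14:30 start Rohan → 1
Tue 16:30 start Mei → 2
Wed 02:15 start Sana → 3
Wed 06:00 end Rohan → 2
Wed 06:30 end Mei → 1
Wed 07:45 end Sana → 0
Wed 07:45 start Nadia → 1
Wed 17:15 start Lucia → 2
Wed 20:45 start Aoife → 3
Wed 22:00 end Nadia → 2
Thu 01:15 end Lucia → 1
Thu 08:15 end Aoife → 0
Peak is 3, at Wed 02:15 (Mei, Rohan, Sana).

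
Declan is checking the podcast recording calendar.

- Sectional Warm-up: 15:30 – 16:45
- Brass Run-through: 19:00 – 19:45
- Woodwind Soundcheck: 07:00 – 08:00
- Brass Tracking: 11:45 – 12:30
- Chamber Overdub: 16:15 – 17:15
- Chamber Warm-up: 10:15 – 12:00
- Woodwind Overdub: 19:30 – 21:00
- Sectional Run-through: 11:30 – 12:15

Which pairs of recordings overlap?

Sorted by start: Woodwind Soundcheck, Chamber Warm-up, Sectional Run-through, Brass Tracking, Sectional Warm-up, Chamber Overdub, Brass Run-through, Woodwind Overdub.
Chamber Warm-up starts after Woodwind Soundcheck ends — done with Woodwind Soundcheck.
Sectional Run-through starts before Chamber Warm-up ends → Chamber Warm-up and Sectional Run-through overlap.
Brass Tracking starts before Chamber Warm-up ends → Chamber Warm-up and Brass Tracking overlap.
Sectional Warm-up starts after Chamber Warm-up ends — done with Chamber Warm-up.
Brass Tracking starts before Sectional Run-through ends → Sectional Run-through and Brass Tracking overlap.
Sectional Warm-up starts after Sectional Run-through ends — done with Sectional Run-through.
Sectional Warm-up starts after Brass Tracking ends — done with Brass Tracking.
Chamber Overdub starts before Sectional Warm-up ends → Sectional Warm-up and Chamber Overdub overlap.
Brass Run-through starts after Sectional Warm-up ends — done with Sectional Warm-up.
Brass Run-through starts after Chamber Overdub ends — done with Chamber Overdub.
Woodwind Overdub starts before Brass Run-through ends → Brass Run-through and Woodwind Overdub overlap.

Brass Run-through & Woodwind Overdub, Brass Tracking & Chamber Warm-up, Brass Tracking & Sectional Run-through, Chamber Overdub & Sectional Warm-up, Chamber Warm-up & Sectional Run-through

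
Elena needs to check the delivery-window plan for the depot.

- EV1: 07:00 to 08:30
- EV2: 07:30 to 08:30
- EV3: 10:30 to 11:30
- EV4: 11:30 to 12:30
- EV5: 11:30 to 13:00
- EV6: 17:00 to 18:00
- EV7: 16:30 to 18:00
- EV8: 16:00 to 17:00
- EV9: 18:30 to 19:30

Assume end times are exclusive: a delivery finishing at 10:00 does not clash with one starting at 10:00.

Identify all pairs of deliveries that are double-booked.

EV1 & EV2, EV4 & EV5, EV6 & EV7, EV7 & EV8

Sorted by start: EV1, EV2, EV3, EV4, EV5, EV8, EV7, EV6, EV9.
EV2 starts before EV1 ends → EV1 and EV2 overlap.
EV3 starts after EV1 ends, so nothing later overlaps EV1 either.
EV3 starts after EV2 ends, so nothing later overlaps EV2 either.
EV4 starts exactly when EV3 ends (back-to-back, no overlap), so nothing later overlaps EV3 either.
EV5 starts before EV4 ends → EV4 and EV5 overlap.
EV8 starts after EV4 ends, so nothing later overlaps EV4 either.
EV8 starts after EV5 ends, so nothing later overlaps EV5 either.
EV7 starts before EV8 ends → EV8 and EV7 overlap.
EV6 starts exactly when EV8 ends (back-to-back, no overlap), so nothing later overlaps EV8 either.
EV6 starts before EV7 ends → EV7 and EV6 overlap.
EV9 starts after EV7 ends.
EV9 starts after EV6 ends.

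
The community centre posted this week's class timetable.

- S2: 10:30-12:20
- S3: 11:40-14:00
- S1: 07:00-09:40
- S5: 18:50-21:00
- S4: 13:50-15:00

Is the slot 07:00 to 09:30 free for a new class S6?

No — it overlaps S1

S1: starts 07:00 before S6 ends 09:30, and ends 09:40 after S6 starts 07:00 → overlap.
S2: starts 10:30 at or after S6 ends 09:30 → clear.
S3: starts 11:40 at or after S6 ends 09:30 → clear.
S4: starts 13:50 at or after S6 ends 09:30 → clear.
S5: starts 18:50 at or after S6 ends 09:30 → clear.
S6 overlaps S1.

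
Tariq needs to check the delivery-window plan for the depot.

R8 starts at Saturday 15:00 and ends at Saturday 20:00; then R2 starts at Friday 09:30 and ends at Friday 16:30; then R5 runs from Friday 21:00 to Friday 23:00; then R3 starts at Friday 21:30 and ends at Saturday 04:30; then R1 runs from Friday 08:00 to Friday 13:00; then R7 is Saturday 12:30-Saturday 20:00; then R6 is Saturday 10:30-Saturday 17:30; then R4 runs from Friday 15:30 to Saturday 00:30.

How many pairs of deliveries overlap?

8

Sorted by start: R1, R2, R4, R5, R3, R6, R7, R8.
R2 starts before R1 ends → R1 and R2 overlap.
R4 starts after R1 ends, so nothing later overlaps R1 either.
R4 starts before R2 ends → R2 and R4 overlap.
R5 starts after R2 ends, so nothing later overlaps R2 either.
R5 starts before R4 ends → R4 and R5 overlap.
R3 starts before R4 ends → R4 and R3 overlap.
R6 starts after R4 ends, so nothing later overlaps R4 either.
R3 starts before R5 ends → R5 and R3 overlap.
R6 starts after R5 ends, so nothing later overlaps R5 either.
R6 starts after R3 ends, so nothing later overlaps R3 either.
R7 starts before R6 ends → R6 and R7 overlap.
R8 starts before R6 ends → R6 and R8 overlap.
R8 starts before R7 ends → R7 and R8 overlap.
Overlapping pairs: R1 & R2, R2 & R4, R3 & R4, R3 & R5, R4 & R5, R6 & R7, R6 & R8, R7 & R8 — 8 in total.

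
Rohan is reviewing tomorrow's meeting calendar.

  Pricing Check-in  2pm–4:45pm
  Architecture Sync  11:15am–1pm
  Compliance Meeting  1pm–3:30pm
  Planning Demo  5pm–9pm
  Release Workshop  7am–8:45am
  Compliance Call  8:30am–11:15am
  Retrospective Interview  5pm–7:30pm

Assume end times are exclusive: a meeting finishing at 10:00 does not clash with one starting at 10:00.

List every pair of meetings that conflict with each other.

Sorted by start: Release Workshop, Compliance Call, Architecture Sync, Compliance Meeting, Pricing Check-in, Retrospective Interview, Planning Demo.
Compliance Call starts before Release Workshop ends → Release Workshop and Compliance Call overlap.
Architecture Sync starts after Release Workshop ends — done with Release Workshop.
Architecture Sync starts exactly when Compliance Call ends (back-to-back, no overlap) — done with Compliance Call.
Compliance Meeting starts exactly when Architecture Sync ends (back-to-back, no overlap) — done with Architecture Sync.
Pricing Check-in starts before Compliance Meeting ends → Compliance Meeting and Pricing Check-in overlap.
Retrospective Interview starts after Compliance Meeting ends — done with Compliance Meeting.
Retrospective Interview starts after Pricing Check-in ends — done with Pricing Check-in.
Planning Demo starts before Retrospective Interview ends → Retrospective Interview and Planning Demo overlap.

Compliance Call & Release Workshop, Compliance Meeting & Pricing Check-in, Planning Demo & Retrospective Interview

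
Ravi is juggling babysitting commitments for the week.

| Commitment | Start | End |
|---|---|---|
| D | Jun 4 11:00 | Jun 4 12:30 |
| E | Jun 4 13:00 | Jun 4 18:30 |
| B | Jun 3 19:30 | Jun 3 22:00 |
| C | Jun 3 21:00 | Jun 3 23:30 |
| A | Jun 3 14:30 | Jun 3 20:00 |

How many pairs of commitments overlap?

Sorted by start: A, B, C, D, E.
B starts before A ends → A and B overlap.
C starts after A ends, so nothing later overlaps A either.
C starts before B ends → B and C overlap.
D starts after B ends, so nothing later overlaps B either.
D starts after C ends, so nothing later overlaps C either.
E starts after D ends.
Overlapping pairs: A & B, B & C — 2 in total.

2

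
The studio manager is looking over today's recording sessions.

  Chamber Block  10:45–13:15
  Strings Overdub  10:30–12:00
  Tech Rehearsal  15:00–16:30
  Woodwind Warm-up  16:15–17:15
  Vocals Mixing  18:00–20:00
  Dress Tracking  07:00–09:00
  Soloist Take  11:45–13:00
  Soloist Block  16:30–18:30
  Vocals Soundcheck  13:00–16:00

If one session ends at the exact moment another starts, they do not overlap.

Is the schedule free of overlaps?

Sorted by start: Dress Tracking, Strings Overdub, Chamber Block, Soloist Take, Vocals Soundcheck, Tech Rehearsal, Woodwind Warm-up, Soloist Block, Vocals Mixing.
Strings Overdub starts after Dress Tracking ends, so nothing later overlaps Dress Tracking either.
Chamber Block starts before Strings Overdub ends → Strings Overdub and Chamber Block overlap.
That's a conflict, so the schedule is not conflict-free.

No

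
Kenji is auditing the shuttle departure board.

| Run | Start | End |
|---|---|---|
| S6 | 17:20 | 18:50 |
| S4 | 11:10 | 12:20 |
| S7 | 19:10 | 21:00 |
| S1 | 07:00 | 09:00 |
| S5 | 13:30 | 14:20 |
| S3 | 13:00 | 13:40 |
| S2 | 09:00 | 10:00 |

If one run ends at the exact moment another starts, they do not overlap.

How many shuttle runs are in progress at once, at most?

Walk through starts and ends in time order (an end at T is processed before a start at T):
07:00 start S1 → 1
09:00 end S1 → 0
09:00 start S2 → 1
10:00 end S2 → 0
11:10 start S4 → 1
12:20 end S4 → 0
13:00 start S3 → 1
13:30 start S5 → 2
13:40 end S3 → 1
14:20 end S5 → 0
17:20 start S6 → 1
18:50 end S6 → 0
19:10 start S7 → 1
21:00 end S7 → 0
Peak is 2, at 13:30 (S3, S5).

2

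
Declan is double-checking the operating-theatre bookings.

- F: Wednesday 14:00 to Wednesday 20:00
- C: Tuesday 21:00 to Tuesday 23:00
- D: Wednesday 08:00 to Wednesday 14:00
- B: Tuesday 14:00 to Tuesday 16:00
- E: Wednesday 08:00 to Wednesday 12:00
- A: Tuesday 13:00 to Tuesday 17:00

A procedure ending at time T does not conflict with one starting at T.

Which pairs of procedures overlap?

A & B, D & E

Sorted by start: A, B, C, D, E, F.
B starts before A ends → A and B overlap.
C starts after A ends — done with A.
C starts after B ends — done with B.
D starts after C ends — done with C.
E starts before D ends → D and E overlap.
F starts exactly when D ends (back-to-back, no overlap).
F starts after E ends.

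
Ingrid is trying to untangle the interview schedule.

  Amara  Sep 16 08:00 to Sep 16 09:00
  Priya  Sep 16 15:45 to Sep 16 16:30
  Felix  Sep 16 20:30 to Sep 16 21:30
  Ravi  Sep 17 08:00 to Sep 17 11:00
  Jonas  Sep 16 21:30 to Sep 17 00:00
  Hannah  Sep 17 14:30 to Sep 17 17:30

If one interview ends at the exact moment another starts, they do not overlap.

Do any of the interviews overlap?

No

Sorted by start: Amara, Priya, Felix, Jonas, Ravi, Hannah.
Priya starts after Amara ends, so nothing later overlaps Amara either.
Felix starts after Priya ends, so nothing later overlaps Priya either.
Jonas starts exactly when Felix ends (back-to-back, no overlap), so nothing later overlaps Felix either.
Ravi starts after Jonas ends, so nothing later overlaps Jonas either.
Hannah starts after Ravi ends.
Every pair is clear; the schedule has no overlaps.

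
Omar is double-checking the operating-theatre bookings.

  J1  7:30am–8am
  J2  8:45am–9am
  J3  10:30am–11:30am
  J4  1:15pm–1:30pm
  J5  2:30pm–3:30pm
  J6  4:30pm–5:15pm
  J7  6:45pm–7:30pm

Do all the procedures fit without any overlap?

Yes

Two intervals overlap when each starts before the other ends.
Sorted by start: J1, J2, J3, J4, J5, J6, J7.
J2 starts after J1 ends, so nothing later overlaps J1 either.
J3 starts after J2 ends, so nothing later overlaps J2 either.
J4 starts after J3 ends, so nothing later overlaps J3 either.
J5 starts after J4 ends, so nothing later overlaps J4 either.
J6 starts after J5 ends, so nothing later overlaps J5 either.
J7 starts after J6 ends.
Every pair is clear; the schedule has no overlaps.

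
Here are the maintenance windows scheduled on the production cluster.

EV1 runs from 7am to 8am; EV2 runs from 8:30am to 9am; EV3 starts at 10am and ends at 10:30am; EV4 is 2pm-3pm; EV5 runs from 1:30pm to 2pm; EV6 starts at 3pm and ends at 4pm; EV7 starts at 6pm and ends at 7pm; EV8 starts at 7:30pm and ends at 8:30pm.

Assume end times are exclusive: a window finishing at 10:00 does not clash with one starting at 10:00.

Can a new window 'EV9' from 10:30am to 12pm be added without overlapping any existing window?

Yes — the slot is free

EV1: ends 8am at or before EV9 starts 10:30am → clear.
EV2: ends 9am at or before EV9 starts 10:30am → clear.
EV3: ends 10:30am at or before EV9 starts 10:30am → clear.
EV5: starts 1:30pm at or after EV9 ends 12pm → clear.
EV4: starts 2pm at or after EV9 ends 12pm → clear.
EV6: starts 3pm at or after EV9 ends 12pm → clear.
EV7: starts 6pm at or after EV9 ends 12pm → clear.
EV8: starts 7:30pm at or after EV9 ends 12pm → clear.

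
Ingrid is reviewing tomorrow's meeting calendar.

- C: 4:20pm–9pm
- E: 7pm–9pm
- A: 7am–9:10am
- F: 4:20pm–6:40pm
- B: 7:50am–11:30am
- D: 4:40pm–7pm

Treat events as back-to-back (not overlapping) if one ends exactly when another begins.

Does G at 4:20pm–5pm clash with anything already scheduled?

A: ends 9:10am at or before G starts 4:20pm → clear.
B: ends 11:30am at or before G starts 4:20pm → clear.
C: starts 4:20pm before G ends 5pm, and ends 9pm after G starts 4:20pm → overlap.
F: starts 4:20pm before G ends 5pm, and ends 6:40pm after G starts 4:20pm → overlap.
D: starts 4:40pm before G ends 5pm, and ends 7pm after G starts 4:20pm → overlap.
E: starts 7pm at or after G ends 5pm → clear.
G overlaps C, D, F.

Yes — it overlaps C, D, F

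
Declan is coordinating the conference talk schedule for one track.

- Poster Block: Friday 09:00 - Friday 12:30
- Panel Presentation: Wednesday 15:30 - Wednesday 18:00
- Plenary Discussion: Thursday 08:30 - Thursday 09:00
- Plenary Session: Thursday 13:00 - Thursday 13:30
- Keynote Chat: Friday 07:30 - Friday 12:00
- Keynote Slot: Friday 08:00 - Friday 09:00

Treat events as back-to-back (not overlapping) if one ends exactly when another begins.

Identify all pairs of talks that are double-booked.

Sorted by start: Panel Presentation, Plenary Discussion, Plenary Session, Keynote Chat, Keynote Slot, Poster Block.
Plenary Discussion starts after Panel Presentation ends, so nothing later overlaps Panel Presentation either.
Plenary Session starts after Plenary Discussion ends, so nothing later overlaps Plenary Discussion either.
Keynote Chat starts after Plenary Session ends, so nothing later overlaps Plenary Session either.
Keynote Slot starts before Keynote Chat ends → Keynote Chat and Keynote Slot overlap.
Poster Block starts before Keynote Chat ends → Keynote Chat and Poster Block overlap.
Poster Block starts exactly when Keynote Slot ends (back-to-back, no overlap).

Keynote Chat & Keynote Slot, Keynote Chat & Poster Block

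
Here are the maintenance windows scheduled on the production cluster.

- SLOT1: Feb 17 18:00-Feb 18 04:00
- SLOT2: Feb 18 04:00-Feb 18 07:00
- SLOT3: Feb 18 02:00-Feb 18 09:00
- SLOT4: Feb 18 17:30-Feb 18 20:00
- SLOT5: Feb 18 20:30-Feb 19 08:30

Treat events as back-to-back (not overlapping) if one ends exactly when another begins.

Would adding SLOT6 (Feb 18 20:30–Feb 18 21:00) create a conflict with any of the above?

SLOT1: ends Feb 18 04:00 at or before SLOT6 starts Feb 18 20:30 → clear.
SLOT3: ends Feb 18 09:00 at or before SLOT6 starts Feb 18 20:30 → clear.
SLOT2: ends Feb 18 07:00 at or before SLOT6 starts Feb 18 20:30 → clear.
SLOT4: ends Feb 18 20:00 at or before SLOT6 starts Feb 18 20:30 → clear.
SLOT5: starts Feb 18 20:30 before SLOT6 ends Feb 18 21:00, and ends Feb 19 08:30 after SLOT6 starts Feb 18 20:30 → overlap.
SLOT6 overlaps SLOT5.

Yes — it overlaps SLOT5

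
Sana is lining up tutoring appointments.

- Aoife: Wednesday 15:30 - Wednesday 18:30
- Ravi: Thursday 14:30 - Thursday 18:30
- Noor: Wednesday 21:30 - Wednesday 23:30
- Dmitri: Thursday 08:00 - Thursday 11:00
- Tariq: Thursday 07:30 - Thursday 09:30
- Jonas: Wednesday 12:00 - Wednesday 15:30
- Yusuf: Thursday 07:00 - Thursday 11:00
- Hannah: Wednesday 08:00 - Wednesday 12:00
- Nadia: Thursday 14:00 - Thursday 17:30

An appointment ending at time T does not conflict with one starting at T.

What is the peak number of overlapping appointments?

Sweep the timeline, counting +1 at each start and −1 at each end (ends before starts at a tie):
Wednesday 08:00 start Hannah → 1
Wednesday 12:00 end Hannah → 0
Wednesday 12:00 start Jonas → 1
Wednesday 15:30 end Jonas → 0
Wednesday 15:30 start Aoife → 1
Wednesday 18:30 end Aoife → 0
Wednesday 21:30 start Noor → 1
Wednesday 23:30 end Noor → 0
Thursday 07:00 start Yusuf → 1
Thursday 07:30 start Tariq → 2
Thursday 08:00 start Dmitri → 3
Thursday 09:30 end Tariq → 2
Thursday 11:00 end Dmitri → 1
Thursday 11:00 end Yusuf → 0
Thursday 14:00 start Nadia → 1
Thursday 14:30 start Ravi → 2
Thursday 17:30 end Nadia → 1
Thursday 18:30 end Ravi → 0
Peak is 3, at Thursday 08:00 (Dmitri, Tariq, Yusuf).

3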